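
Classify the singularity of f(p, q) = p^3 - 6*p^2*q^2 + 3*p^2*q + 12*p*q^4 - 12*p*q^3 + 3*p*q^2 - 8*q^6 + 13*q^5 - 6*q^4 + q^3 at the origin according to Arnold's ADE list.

E_8

The Hessian of f at 0 has rank 0. Corank 2; j^3 = (p + q)^3 is a perfect cube, so E-series; the 5-jet and mu = 8 give E_8.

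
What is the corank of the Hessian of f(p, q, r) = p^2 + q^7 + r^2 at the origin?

1

The Hessian at 0 is [[2, 0, 0], [0, 0, 0], [0, 0, 2]] of rank 2; hence corank 1.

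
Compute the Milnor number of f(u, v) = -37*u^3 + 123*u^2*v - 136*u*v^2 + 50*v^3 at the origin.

4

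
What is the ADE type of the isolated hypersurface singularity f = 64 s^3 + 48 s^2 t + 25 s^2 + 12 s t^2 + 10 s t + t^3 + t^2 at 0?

A2

The Hessian of f at 0 has rank 1. Corank 1: A-series; mu = 2 gives A_2.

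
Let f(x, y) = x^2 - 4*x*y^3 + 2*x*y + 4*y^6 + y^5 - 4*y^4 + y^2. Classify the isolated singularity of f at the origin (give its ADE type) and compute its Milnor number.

The Hessian of f at 0 is [[2, 2], [2, 2]] with rank 1, so corank 1. A Groebner basis of the Jacobian ideal J(f) in C{x,y} is {-x/2 + y^3 - y/2, x^2 - y^2, x*y + y^2}; counting standard monomials gives mu = 4. Corank 1: A-series; mu = 4 gives A_4.

Type A4, Milnor number mu = 4.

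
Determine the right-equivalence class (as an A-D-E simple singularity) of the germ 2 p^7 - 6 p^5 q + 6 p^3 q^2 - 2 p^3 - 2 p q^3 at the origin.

E_7

The Hessian of f at 0 is [[0, 0], [0, 0]] with rank 0, so corank 2. A Groebner basis of the Jacobian ideal J(f) in C{p,q} is {p^3, p*q^2, 3*p^2 + q^3}; counting standard monomials gives mu = 7. Corank 2; j^3 = -2*p^3 is a perfect cube, so E-series; the 4-jet and mu = 7 give E_7.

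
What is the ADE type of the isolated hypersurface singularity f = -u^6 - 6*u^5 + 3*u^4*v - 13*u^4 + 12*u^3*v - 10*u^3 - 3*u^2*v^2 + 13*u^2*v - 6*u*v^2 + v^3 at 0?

D_{4}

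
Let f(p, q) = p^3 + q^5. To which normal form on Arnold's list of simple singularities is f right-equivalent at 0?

The Hessian of f at 0 has rank 0. Corank 2; j^3 = p^3 is a perfect cube, so E-series; the 5-jet and mu = 8 give E_8.

E_8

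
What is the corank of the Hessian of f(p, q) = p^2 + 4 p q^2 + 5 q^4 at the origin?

1

Hessian at 0 has rank 1.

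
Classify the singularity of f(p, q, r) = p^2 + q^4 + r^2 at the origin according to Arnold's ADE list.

The Hessian of f at 0 is [[2, 0, 0], [0, 0, 0], [0, 0, 2]] with rank 2, so corank 1. A Groebner basis of the Jacobian ideal J(f) in C{p,q,r} is {q^3, p, r}; counting standard monomials gives mu = 3. Corank 1: A-series; mu = 3 gives A_3.

A_{3}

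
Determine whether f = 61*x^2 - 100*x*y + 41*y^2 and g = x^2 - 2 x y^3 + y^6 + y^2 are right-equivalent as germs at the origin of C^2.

The Hessian of f at 0 has rank 2. Corank 0: nondegenerate Morse point, so A_1. The Hessian of g at 0 has rank 2. Corank 0: nondegenerate Morse point, so A_1. Both have type A_1, hence right-equivalent.

Yes.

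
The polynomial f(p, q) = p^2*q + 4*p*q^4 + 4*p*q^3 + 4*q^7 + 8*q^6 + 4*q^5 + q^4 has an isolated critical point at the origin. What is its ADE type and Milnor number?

The Hessian of f at 0 is [[0, 0], [0, 0]] with rank 0, so corank 2. A Groebner basis of the Jacobian ideal J(f) in C{p,q} is {p*q^2, p*q/2 + q^3, p^2 - 2*p*q}; counting standard monomials gives mu = 5. Corank 2; j^3 = p^2*q has shape L^2 M (L != M), so D-series; mu = 5 gives D_5.

Type D_5, Milnor number mu = 5.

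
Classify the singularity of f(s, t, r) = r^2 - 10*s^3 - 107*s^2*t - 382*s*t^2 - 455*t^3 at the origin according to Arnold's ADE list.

D_{4}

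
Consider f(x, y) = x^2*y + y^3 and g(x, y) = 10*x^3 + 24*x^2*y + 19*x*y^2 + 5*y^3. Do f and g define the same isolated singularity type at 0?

Yes.

The Hessian of f at 0 has rank 0. Corank 2; j^3 = y*(x^2 + y^2) splits into three distinct lines over C (the quadratic factor has nonzero discriminant), so D_4. The Hessian of g at 0 has rank 0. Corank 2; j^3 = (x + y)*(10*x^2 + 14*x*y + 5*y^2) splits into three distinct lines over C (the quadratic factor has nonzero discriminant), so D_4. Both have type D_4, hence right-equivalent.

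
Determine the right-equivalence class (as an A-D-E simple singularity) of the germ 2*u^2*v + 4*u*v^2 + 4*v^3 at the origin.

The Hessian of f at 0 is [[0, 0], [0, 0]] with rank 0, so corank 2. A Groebner basis of the Jacobian ideal J(f) in C{u,v} is {v^3, u^2 + 2*v^2, u*v + v^2}; counting standard monomials gives mu = 4. Corank 2; j^3 = 2*v*(u^2 + 2*u*v + 2*v^2) splits into three distinct lines over C (the quadratic factor has nonzero discriminant), so D_4.

D_4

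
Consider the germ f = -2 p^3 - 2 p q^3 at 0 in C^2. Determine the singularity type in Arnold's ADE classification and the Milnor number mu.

The Hessian of f at 0 has rank 0. Corank 2; j^3 = -2*p^3 is a perfect cube, so E-series; the 4-jet and mu = 7 give E_7.

Type E7, Milnor number mu = 7.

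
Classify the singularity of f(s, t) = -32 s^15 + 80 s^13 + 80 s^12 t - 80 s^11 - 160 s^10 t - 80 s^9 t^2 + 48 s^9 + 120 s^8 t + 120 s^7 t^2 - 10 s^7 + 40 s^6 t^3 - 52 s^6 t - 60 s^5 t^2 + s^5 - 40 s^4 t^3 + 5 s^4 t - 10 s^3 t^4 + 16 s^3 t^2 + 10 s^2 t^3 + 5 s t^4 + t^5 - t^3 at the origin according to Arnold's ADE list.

E8

The Hessian of f at 0 is [[0, 0], [0, 0]] with rank 0, so corank 2. A Groebner basis of the Jacobian ideal J(f) in C{s,t} is {s^4 + t^2, s^3*t - t^2/4, s*t^2, t^3}; counting standard monomials gives mu = 8. Corank 2; j^3 = -t^3 is a perfect cube, so E-series; the 5-jet and mu = 8 give E_8.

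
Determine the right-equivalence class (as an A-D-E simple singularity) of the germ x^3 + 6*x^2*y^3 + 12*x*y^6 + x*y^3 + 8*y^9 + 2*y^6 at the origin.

E_{7}

The Hessian of f at 0 has rank 0. Corank 2; j^3 = x^3 is a perfect cube, so E-series; the 4-jet and mu = 7 give E_7.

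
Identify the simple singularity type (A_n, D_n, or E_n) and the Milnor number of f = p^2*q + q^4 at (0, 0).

The Hessian of f at 0 has rank 0. Corank 2; j^3 = p^2*q has shape L^2 M (L != M), so D-series; mu = 5 gives D_5.

Type D5, Milnor number mu = 5.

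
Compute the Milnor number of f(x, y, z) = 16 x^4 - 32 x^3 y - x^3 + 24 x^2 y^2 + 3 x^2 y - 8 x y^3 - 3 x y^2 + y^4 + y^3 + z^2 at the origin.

6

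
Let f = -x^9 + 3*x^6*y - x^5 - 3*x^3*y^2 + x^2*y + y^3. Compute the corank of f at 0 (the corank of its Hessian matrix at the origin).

2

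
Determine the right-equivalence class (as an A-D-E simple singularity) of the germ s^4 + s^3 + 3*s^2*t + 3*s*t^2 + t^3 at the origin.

E_6

The Hessian of f at 0 has rank 0. Corank 2; j^3 = (s + t)^3 is a perfect cube, so E-series; the 4-jet and mu = 6 give E_6.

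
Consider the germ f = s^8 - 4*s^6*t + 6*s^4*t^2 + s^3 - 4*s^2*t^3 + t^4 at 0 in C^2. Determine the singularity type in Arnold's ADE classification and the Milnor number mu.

Type E6, Milnor number mu = 6.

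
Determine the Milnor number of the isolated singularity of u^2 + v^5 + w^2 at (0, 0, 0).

The Hessian of f at 0 has rank 2. Corank 1: A-series; mu = 4 gives A_4.

4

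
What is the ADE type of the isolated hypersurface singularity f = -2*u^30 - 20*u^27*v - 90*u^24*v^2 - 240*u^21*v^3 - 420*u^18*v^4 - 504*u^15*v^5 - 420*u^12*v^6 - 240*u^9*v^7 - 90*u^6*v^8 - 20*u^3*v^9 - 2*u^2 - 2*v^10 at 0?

A_{9}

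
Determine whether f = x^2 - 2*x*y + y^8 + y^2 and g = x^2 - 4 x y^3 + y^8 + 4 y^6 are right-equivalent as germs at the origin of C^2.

Yes.

The Hessian of f at 0 has rank 1. Corank 1: A-series; mu = 7 gives A_7. The Hessian of g at 0 has rank 1. Corank 1: A-series; mu = 7 gives A_7. Both have type A_7, hence right-equivalent.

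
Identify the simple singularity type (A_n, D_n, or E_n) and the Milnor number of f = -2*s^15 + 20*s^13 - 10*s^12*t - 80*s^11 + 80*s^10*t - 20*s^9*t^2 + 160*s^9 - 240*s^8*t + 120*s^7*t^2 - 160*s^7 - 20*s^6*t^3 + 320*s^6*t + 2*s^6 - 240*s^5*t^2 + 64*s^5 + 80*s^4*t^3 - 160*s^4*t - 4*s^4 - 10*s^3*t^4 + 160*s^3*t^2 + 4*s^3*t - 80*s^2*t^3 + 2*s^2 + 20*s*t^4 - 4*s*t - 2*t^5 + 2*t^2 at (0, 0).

Type A_{4}, Milnor number mu = 4.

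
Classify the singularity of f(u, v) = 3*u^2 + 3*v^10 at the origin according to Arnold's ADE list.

A9

The Hessian of f at 0 has rank 1. Corank 1: A-series; mu = 9 gives A_9.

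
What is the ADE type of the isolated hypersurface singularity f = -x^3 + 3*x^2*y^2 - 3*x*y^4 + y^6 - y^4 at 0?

The Hessian of f at 0 has rank 0. Corank 2; j^3 = -x^3 is a perfect cube, so E-series; the 4-jet and mu = 6 give E_6.

E_6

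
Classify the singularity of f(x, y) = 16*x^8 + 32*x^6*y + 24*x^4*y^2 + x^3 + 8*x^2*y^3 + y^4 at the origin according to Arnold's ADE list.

The Hessian of f at 0 has rank 0. Corank 2; j^3 = x^3 is a perfect cube, so E-series; the 4-jet and mu = 6 give E_6.

E6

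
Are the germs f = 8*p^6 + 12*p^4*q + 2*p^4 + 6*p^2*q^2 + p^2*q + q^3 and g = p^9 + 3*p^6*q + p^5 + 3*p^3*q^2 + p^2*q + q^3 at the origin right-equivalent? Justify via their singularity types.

Yes.

The Hessian of f at 0 is [[0, 0], [0, 0]] with rank 0, so corank 2. A Groebner basis of the Jacobian ideal J(f) in C{p,q} is {q^3, p^2 + 3*q^2, p*q}; counting standard monomials gives mu = 4. Corank 2; j^3 = q*(p^2 + q^2) splits into three distinct lines over C (the quadratic factor has nonzero discriminant), so D_4. The Hessian of g at 0 is [[0, 0], [0, 0]] with rank 0, so corank 2. A Groebner basis of the Jacobian ideal J(g) in C{p,q} is {q^3, p^2 + 3*q^2, p*q}; counting standard monomials gives mu = 4. Corank 2; j^3 = q*(p^2 + q^2) splits into three distinct lines over C (the quadratic factor has nonzero discriminant), so D_4. Both have type D_4, hence right-equivalent.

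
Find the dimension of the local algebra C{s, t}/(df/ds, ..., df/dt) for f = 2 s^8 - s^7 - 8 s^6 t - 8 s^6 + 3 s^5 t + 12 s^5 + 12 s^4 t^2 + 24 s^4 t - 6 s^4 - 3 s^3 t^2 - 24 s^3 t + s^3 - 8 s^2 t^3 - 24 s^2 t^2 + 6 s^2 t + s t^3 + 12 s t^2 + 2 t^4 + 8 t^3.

The Hessian of f at 0 is [[0, 0], [0, 0]] with rank 0, so corank 2. A Groebner basis of the Jacobian ideal J(f) in C{s,t} is {-3*s^2/220 - 3*s*t/55 + t^4 - t^3/220 - 3*t^2/55, s^3 - 147*s^2/110 - 294*s*t/55 + 831*t^3/110 - 294*t^2/55, s^2*t + 97*s^2/220 + 97*s*t/55 - 2543*t^3/660 + 97*t^2/55, -6*s^2/55 + s*t^2 - 24*s*t/55 + 108*t^3/55 - 24*t^2/55}; counting standard monomials gives mu = 7. Corank 2; j^3 = (s + 2*t)^3 is a perfect cube, so E-series; the 4-jet and mu = 7 give E_7.

7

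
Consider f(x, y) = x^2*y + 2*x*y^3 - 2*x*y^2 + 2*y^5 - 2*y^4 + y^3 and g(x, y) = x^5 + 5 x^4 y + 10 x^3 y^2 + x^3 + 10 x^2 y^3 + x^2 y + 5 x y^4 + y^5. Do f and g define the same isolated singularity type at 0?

The Hessian of f at 0 has rank 0. Corank 2; j^3 = y*(x - y)^2 has shape L^2 M (L != M), so D-series; mu = 6 gives D_6. The Hessian of g at 0 has rank 0. Corank 2; j^3 = x^2*(x + y) has shape L^2 M (L != M), so D-series; mu = 6 gives D_6. Both have type D_6, hence right-equivalent.

Yes.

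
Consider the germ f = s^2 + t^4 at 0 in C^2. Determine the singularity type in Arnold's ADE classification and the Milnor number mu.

Type A_3, Milnor number mu = 3.

The Hessian of f at 0 is [[2, 0], [0, 0]] with rank 1, so corank 1. A Groebner basis of the Jacobian ideal J(f) in C{s,t} is {t^3, s}; counting standard monomials gives mu = 3. Corank 1: A-series; mu = 3 gives A_3.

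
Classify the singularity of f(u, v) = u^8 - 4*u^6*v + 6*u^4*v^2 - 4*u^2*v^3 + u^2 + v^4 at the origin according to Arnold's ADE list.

A_3

The Hessian of f at 0 is [[2, 0], [0, 0]] with rank 1, so corank 1. A Groebner basis of the Jacobian ideal J(f) in C{u,v} is {v^3, u}; counting standard monomials gives mu = 3. Corank 1: A-series; mu = 3 gives A_3.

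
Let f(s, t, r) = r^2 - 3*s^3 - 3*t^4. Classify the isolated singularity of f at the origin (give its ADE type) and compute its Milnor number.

Type E_{6}, Milnor number mu = 6.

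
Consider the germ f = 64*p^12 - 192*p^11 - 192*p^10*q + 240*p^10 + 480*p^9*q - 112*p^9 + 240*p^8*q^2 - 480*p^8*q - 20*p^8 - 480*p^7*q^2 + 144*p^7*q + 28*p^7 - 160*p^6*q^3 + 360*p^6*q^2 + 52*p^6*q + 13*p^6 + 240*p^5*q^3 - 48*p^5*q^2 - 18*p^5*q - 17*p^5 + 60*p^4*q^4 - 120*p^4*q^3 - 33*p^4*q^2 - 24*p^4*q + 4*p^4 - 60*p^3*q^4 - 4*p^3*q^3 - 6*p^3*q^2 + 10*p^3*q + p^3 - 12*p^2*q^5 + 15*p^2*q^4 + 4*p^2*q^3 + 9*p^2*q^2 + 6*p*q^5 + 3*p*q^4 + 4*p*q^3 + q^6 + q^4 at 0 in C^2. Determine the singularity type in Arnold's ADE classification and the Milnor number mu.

Type E_{6}, Milnor number mu = 6.

The Hessian of f at 0 is [[0, 0], [0, 0]] with rank 0, so corank 2. A Groebner basis of the Jacobian ideal J(f) in C{p,q} is {p^3, p^2*q, p^2/2 + p*q^2, -3*p^2/2 + q^3}; counting standard monomials gives mu = 6. Corank 2; j^3 = p^3 is a perfect cube, so E-series; the 4-jet and mu = 6 give E_6.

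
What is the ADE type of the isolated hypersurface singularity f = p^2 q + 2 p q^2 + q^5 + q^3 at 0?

D_6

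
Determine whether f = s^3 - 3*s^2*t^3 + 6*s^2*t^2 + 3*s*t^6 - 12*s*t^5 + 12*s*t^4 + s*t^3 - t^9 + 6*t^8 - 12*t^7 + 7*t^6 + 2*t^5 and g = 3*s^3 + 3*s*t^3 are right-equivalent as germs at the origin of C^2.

Yes.

The Hessian of f at 0 has rank 0. Corank 2; j^3 = s^3 is a perfect cube, so E-series; the 4-jet and mu = 7 give E_7. The Hessian of g at 0 has rank 0. Corank 2; j^3 = 3*s^3 is a perfect cube, so E-series; the 4-jet and mu = 7 give E_7. Both have type E_7, hence right-equivalent.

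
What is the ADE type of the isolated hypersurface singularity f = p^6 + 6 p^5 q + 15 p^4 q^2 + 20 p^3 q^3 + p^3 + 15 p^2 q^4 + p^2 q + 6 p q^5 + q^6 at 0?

D_{7}

The Hessian of f at 0 is [[0, 0], [0, 0]] with rank 0, so corank 2. A Groebner basis of the Jacobian ideal J(f) in C{p,q} is {-p*q/6 + q^5, p*q^2, p^2 + p*q}; counting standard monomials gives mu = 7. Corank 2; j^3 = p^2*(p + q) has shape L^2 M (L != M), so D-series; mu = 7 gives D_7.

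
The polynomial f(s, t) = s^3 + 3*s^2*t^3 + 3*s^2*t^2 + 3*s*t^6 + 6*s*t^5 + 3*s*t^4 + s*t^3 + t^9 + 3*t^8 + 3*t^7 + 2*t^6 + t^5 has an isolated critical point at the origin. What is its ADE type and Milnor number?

The Hessian of f at 0 has rank 0. Corank 2; j^3 = s^3 is a perfect cube, so E-series; the 4-jet and mu = 7 give E_7.

Type E7, Milnor number mu = 7.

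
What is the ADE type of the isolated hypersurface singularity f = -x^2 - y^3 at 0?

A_2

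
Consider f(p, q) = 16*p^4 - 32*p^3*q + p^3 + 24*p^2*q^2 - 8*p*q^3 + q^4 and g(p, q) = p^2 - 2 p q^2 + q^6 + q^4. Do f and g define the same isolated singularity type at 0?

The Hessian of f at 0 is [[0, 0], [0, 0]] with rank 0, so corank 2. A Groebner basis of the Jacobian ideal J(f) in C{p,q} is {q^4, p*q^2 - q^3/6, p^2}; counting standard monomials gives mu = 6. Corank 2; j^3 = p^3 is a perfect cube, so E-series; the 4-jet and mu = 6 give E_6. The Hessian of g at 0 is [[2, 0], [0, 0]] with rank 1, so corank 1. A Groebner basis of the Jacobian ideal J(g) in C{p,q} is {p^3, p^2*q, -p + q^2}; counting standard monomials gives mu = 5. Corank 1: A-series; mu = 5 gives A_5. f is E_6 but g is A_5, hence not right-equivalent.

No.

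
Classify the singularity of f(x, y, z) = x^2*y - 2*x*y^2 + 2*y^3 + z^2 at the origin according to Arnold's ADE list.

D4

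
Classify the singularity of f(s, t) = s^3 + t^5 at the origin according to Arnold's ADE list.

E_{8}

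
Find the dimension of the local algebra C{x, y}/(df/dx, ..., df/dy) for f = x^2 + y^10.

9

The Hessian of f at 0 is [[2, 0], [0, 0]] with rank 1, so corank 1. A Groebner basis of the Jacobian ideal J(f) in C{x,y} is {y^9, x}; counting standard monomials gives mu = 9. Corank 1: A-series; mu = 9 gives A_9.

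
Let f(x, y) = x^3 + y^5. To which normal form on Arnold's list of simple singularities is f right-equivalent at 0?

The Hessian of f at 0 has rank 0. Corank 2; j^3 = x^3 is a perfect cube, so E-series; the 5-jet and mu = 8 give E_8.

E_{8}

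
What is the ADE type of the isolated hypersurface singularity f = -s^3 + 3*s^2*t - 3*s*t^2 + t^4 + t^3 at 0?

E_{6}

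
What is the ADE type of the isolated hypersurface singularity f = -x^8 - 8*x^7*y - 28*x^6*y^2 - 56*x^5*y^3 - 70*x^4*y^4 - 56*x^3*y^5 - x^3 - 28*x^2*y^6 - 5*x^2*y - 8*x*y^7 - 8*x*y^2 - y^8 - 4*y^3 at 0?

The Hessian of f at 0 is [[0, 0], [0, 0]] with rank 0, so corank 2. A Groebner basis of the Jacobian ideal J(f) in C{x,y} is {-x*y/8 + y^7 - y^2/4, x*y^2 + 2*y^3, x^2 + 3*x*y + 2*y^2}; counting standard monomials gives mu = 9. Corank 2; j^3 = -(x + y)*(x + 2*y)^2 has shape L^2 M (L != M), so D-series; mu = 9 gives D_9.

D_{9}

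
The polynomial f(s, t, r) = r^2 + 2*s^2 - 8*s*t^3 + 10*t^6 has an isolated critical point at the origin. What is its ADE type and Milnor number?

Type A_5, Milnor number mu = 5.

The Hessian of f at 0 has rank 2. Corank 1: A-series; mu = 5 gives A_5.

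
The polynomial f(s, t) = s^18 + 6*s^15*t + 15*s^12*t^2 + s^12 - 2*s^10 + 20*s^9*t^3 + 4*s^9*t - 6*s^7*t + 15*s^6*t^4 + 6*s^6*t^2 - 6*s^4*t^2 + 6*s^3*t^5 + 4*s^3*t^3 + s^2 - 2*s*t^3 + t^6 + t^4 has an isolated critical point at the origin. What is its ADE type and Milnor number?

Type A_3, Milnor number mu = 3.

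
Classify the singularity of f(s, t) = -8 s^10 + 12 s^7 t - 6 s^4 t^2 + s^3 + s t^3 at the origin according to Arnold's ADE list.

The Hessian of f at 0 has rank 0. Corank 2; j^3 = s^3 is a perfect cube, so E-series; the 4-jet and mu = 7 give E_7.

E7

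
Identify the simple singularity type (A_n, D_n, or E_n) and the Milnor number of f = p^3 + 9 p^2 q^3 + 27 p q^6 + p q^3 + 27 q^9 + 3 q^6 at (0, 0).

Type E7, Milnor number mu = 7.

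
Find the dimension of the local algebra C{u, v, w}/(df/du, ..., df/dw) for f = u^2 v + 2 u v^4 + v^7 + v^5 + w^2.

6

The Hessian of f at 0 is [[0, 0, 0], [0, 0, 0], [0, 0, 2]] with rank 1, so corank 2. A Groebner basis of the Jacobian ideal J(f) in C{u,v,w} is {u*v + v^4, u*v^2, u^2 - 5*u*v, w}; counting standard monomials gives mu = 6. Corank 2; j^3 = u^2*v has shape L^2 M (L != M), so D-series; mu = 6 gives D_6.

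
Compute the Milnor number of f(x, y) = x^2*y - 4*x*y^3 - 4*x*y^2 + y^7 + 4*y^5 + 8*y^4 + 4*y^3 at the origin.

8

The Hessian of f at 0 is [[0, 0], [0, 0]] with rank 0, so corank 2. A Groebner basis of the Jacobian ideal J(f) in C{x,y} is {x^2*y^2 - 2*x^2*y + 4*x^2/7 + 34*x*y^2/7 - 22*x*y/7 + 4*y^2, x^3 - 6*x^2*y + 8*x^2/7 + 68*x*y^2/7 - 44*x*y/7 + 8*y^2, -x*y/2 + y^3 + y^2}; counting standard monomials gives mu = 8. Corank 2; j^3 = y*(x - 2*y)^2 has shape L^2 M (L != M), so D-series; mu = 8 gives D_8.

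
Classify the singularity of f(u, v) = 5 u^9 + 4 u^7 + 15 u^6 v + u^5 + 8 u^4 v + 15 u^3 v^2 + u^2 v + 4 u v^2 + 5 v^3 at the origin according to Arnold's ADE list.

D_{4}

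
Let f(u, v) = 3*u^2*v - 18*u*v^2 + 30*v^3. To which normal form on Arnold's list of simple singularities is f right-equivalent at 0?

The Hessian of f at 0 has rank 0. Corank 2; j^3 = 3*v*(u^2 - 6*u*v + 10*v^2) splits into three distinct lines over C (the quadratic factor has nonzero discriminant), so D_4.

D_4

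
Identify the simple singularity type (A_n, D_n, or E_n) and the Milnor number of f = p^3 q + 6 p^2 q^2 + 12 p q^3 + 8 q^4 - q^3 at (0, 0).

Type E_{7}, Milnor number mu = 7.

The Hessian of f at 0 has rank 0. Corank 2; j^3 = -q^3 is a perfect cube, so E-series; the 4-jet and mu = 7 give E_7.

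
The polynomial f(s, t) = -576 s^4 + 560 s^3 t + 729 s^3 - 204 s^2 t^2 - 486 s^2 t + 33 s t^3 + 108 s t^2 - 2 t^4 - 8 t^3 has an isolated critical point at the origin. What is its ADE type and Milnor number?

The Hessian of f at 0 has rank 0. Corank 2; j^3 = (9*s - 2*t)^3 is a perfect cube, so E-series; the 4-jet and mu = 7 give E_7.

Type E_{7}, Milnor number mu = 7.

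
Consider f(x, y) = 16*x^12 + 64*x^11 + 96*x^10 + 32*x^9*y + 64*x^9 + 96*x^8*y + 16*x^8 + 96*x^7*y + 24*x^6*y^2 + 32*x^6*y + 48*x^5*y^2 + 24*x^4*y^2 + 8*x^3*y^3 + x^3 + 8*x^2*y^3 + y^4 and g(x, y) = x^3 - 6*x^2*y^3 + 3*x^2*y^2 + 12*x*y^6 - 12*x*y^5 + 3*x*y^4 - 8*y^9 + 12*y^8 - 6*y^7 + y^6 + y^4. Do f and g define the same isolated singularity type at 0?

Yes.

The Hessian of f at 0 has rank 0. Corank 2; j^3 = x^3 is a perfect cube, so E-series; the 4-jet and mu = 6 give E_6. The Hessian of g at 0 has rank 0. Corank 2; j^3 = x^3 is a perfect cube, so E-series; the 4-jet and mu = 6 give E_6. Both have type E_6, hence right-equivalent.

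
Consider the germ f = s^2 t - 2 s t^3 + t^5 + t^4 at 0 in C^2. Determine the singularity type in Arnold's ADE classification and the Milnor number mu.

The Hessian of f at 0 is [[0, 0], [0, 0]] with rank 0, so corank 2. A Groebner basis of the Jacobian ideal J(f) in C{s,t} is {s*t^2, -s*t + t^3, s^2 + 4*s*t}; counting standard monomials gives mu = 5. Corank 2; j^3 = s^2*t has shape L^2 M (L != M), so D-series; mu = 5 gives D_5.

Type D_5, Milnor number mu = 5.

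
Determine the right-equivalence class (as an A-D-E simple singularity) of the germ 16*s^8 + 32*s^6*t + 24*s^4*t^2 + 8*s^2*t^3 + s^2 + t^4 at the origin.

A_3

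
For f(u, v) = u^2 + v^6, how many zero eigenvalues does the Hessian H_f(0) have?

The Hessian at 0 is [[2, 0], [0, 0]] of rank 1; hence corank 1.

1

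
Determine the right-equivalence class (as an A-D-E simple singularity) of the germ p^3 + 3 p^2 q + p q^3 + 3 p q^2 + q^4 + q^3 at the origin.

The Hessian of f at 0 has rank 0. Corank 2; j^3 = (p + q)^3 is a perfect cube, so E-series; the 4-jet and mu = 7 give E_7.

E_{7}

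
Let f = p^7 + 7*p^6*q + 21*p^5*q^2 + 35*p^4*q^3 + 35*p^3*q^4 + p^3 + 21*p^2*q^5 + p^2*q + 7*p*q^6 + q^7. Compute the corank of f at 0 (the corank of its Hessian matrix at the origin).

2

Hessian at 0 has rank 0.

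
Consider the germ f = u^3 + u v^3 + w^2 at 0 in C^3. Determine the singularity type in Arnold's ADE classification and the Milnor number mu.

Type E_7, Milnor number mu = 7.

The Hessian of f at 0 is [[0, 0, 0], [0, 0, 0], [0, 0, 2]] with rank 1, so corank 2. A Groebner basis of the Jacobian ideal J(f) in C{u,v,w} is {u^3, u*v^2, 3*u^2 + v^3, w}; counting standard monomials gives mu = 7. Corank 2; j^3 = u^3 is a perfect cube, so E-series; the 4-jet and mu = 7 give E_7.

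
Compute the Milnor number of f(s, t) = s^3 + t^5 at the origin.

8

The Hessian of f at 0 has rank 0. Corank 2; j^3 = s^3 is a perfect cube, so E-series; the 5-jet and mu = 8 give E_8.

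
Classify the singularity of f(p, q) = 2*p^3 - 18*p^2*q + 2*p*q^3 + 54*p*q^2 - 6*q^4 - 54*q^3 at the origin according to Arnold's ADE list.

E_{7}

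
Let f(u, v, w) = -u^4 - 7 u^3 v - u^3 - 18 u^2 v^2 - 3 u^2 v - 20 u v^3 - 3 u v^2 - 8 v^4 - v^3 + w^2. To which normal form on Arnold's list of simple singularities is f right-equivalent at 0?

The Hessian of f at 0 is [[0, 0, 0], [0, 0, 0], [0, 0, 2]] with rank 1, so corank 2. A Groebner basis of the Jacobian ideal J(f) in C{u,v,w} is {3*u^2 + 6*u*v + v^4 + v^3 + 3*v^2, u^3 + 9*u^2 + 18*u*v + 4*v^3 + 9*v^2, u^2*v - 5*u^2 - 10*u*v - 8*v^3/3 - 5*v^2, 2*u^2 + u*v^2 + 4*u*v + 5*v^3/3 + 2*v^2, w}; counting standard monomials gives mu = 7. Corank 2; j^3 = -(u + v)^3 is a perfect cube, so E-series; the 4-jet and mu = 7 give E_7.

E_{7}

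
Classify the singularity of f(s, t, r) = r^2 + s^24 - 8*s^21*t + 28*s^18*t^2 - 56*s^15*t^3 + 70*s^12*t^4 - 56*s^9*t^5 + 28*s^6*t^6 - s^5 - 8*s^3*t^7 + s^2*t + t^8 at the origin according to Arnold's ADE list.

D_{9}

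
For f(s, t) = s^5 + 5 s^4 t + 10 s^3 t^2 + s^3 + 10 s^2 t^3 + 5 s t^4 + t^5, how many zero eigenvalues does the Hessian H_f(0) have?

2

Hessian at 0 has rank 0.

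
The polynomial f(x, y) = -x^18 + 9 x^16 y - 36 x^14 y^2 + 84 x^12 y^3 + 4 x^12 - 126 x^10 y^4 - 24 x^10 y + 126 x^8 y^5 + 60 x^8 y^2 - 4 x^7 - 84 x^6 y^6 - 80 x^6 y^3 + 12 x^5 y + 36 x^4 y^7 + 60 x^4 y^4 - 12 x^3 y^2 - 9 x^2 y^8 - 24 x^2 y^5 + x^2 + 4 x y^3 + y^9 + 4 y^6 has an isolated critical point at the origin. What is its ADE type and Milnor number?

Type A_{8}, Milnor number mu = 8.

The Hessian of f at 0 has rank 1. Corank 1: A-series; mu = 8 gives A_8.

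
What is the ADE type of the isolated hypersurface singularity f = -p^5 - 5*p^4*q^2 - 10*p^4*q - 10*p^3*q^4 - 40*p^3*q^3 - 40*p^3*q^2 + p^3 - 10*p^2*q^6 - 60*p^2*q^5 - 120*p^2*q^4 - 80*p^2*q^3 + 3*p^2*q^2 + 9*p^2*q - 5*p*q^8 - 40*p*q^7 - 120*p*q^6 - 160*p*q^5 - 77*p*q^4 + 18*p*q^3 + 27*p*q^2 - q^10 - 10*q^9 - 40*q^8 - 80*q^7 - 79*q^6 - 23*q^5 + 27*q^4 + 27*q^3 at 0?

E_8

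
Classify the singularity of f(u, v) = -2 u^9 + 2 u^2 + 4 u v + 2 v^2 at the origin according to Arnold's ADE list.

The Hessian of f at 0 is [[4, 4], [4, 4]] with rank 1, so corank 1. A Groebner basis of the Jacobian ideal J(f) in C{u,v} is {v^8, u + v}; counting standard monomials gives mu = 8. Corank 1: A-series; mu = 8 gives A_8.

A8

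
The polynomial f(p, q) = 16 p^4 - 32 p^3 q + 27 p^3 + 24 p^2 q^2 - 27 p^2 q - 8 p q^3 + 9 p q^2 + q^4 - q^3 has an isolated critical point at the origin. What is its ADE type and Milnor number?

Type E_6, Milnor number mu = 6.

The Hessian of f at 0 has rank 0. Corank 2; j^3 = (3*p - q)^3 is a perfect cube, so E-series; the 4-jet and mu = 6 give E_6.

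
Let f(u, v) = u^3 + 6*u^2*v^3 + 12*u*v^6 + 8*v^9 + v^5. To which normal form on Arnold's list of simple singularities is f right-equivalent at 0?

The Hessian of f at 0 has rank 0. Corank 2; j^3 = u^3 is a perfect cube, so E-series; the 5-jet and mu = 8 give E_8.

E_8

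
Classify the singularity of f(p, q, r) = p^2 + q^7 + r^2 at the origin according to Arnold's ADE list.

A6

The Hessian of f at 0 has rank 2. Corank 1: A-series; mu = 6 gives A_6.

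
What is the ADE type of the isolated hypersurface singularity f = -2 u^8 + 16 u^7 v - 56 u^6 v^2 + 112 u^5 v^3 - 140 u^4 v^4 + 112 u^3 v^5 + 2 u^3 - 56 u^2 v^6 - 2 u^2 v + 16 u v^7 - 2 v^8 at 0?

D_{9}

The Hessian of f at 0 has rank 0. Corank 2; j^3 = 2*u^2*(u - v) has shape L^2 M (L != M), so D-series; mu = 9 gives D_9.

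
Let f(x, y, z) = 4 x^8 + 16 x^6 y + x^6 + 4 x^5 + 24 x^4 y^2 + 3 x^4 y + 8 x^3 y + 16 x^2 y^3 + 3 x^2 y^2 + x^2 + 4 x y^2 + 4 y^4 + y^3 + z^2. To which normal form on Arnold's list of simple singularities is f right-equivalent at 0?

A_{2}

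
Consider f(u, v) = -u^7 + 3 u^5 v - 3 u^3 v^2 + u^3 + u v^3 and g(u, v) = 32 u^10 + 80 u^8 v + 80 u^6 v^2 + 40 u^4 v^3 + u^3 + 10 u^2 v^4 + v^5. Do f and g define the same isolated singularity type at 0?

No.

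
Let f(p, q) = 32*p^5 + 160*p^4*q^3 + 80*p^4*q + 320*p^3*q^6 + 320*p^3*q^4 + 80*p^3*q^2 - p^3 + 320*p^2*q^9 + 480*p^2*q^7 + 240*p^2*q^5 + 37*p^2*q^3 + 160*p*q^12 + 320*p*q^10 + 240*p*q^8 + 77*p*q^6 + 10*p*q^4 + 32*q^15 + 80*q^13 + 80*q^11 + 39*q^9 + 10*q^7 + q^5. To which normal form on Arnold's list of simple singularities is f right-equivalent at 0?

E_8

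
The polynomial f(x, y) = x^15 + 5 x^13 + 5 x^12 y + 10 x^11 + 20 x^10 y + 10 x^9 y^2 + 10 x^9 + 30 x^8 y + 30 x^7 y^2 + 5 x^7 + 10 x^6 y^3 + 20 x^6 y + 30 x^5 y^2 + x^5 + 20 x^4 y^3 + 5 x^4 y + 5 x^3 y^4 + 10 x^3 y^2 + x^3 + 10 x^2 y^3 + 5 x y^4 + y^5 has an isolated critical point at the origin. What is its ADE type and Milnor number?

Type E8, Milnor number mu = 8.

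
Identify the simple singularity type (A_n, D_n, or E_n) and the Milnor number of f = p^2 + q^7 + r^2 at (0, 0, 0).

Type A6, Milnor number mu = 6.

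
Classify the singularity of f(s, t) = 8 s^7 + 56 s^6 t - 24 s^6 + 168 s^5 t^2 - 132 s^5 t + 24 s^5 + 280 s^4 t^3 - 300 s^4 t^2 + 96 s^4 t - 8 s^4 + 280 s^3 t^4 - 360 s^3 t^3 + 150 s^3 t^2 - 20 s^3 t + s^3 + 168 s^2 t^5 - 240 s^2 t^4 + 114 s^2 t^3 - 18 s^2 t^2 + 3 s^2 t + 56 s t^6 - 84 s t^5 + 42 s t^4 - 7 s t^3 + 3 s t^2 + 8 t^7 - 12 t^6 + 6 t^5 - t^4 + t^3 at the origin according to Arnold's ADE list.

E_7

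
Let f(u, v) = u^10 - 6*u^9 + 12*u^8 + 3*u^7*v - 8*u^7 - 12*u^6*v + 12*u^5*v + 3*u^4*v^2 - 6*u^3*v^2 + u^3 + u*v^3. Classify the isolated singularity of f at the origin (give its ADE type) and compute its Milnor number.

Type E_{7}, Milnor number mu = 7.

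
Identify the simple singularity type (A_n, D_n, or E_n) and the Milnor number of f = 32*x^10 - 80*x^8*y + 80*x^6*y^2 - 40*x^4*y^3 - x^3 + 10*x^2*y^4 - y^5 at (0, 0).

Type E_{8}, Milnor number mu = 8.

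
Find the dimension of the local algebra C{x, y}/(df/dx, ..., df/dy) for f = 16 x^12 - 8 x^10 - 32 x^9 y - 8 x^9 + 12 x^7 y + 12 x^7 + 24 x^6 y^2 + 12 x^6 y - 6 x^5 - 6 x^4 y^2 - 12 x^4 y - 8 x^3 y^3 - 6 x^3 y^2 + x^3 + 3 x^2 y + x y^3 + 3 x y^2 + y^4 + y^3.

7

The Hessian of f at 0 has rank 0. Corank 2; j^3 = (x + y)^3 is a perfect cube, so E-series; the 4-jet and mu = 7 give E_7.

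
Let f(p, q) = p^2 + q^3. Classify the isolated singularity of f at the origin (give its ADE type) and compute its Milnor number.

Type A2, Milnor number mu = 2.

The Hessian of f at 0 has rank 1. Corank 1: A-series; mu = 2 gives A_2.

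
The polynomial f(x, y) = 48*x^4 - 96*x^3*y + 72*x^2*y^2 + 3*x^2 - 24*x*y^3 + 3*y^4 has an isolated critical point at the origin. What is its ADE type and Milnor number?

Type A_3, Milnor number mu = 3.

The Hessian of f at 0 is [[6, 0], [0, 0]] with rank 1, so corank 1. A Groebner basis of the Jacobian ideal J(f) in C{x,y} is {y^3, x}; counting standard monomials gives mu = 3. Corank 1: A-series; mu = 3 gives A_3.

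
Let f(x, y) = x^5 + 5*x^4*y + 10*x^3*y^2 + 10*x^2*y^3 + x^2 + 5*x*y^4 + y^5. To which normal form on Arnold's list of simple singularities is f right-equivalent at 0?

A_4

The Hessian of f at 0 is [[2, 0], [0, 0]] with rank 1, so corank 1. A Groebner basis of the Jacobian ideal J(f) in C{x,y} is {y^4, x}; counting standard monomials gives mu = 4. Corank 1: A-series; mu = 4 gives A_4.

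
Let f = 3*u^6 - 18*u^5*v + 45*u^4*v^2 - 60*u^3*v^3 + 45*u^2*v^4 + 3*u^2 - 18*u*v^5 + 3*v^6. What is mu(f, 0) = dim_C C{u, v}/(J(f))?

The Hessian of f at 0 has rank 1. Corank 1: A-series; mu = 5 gives A_5.

5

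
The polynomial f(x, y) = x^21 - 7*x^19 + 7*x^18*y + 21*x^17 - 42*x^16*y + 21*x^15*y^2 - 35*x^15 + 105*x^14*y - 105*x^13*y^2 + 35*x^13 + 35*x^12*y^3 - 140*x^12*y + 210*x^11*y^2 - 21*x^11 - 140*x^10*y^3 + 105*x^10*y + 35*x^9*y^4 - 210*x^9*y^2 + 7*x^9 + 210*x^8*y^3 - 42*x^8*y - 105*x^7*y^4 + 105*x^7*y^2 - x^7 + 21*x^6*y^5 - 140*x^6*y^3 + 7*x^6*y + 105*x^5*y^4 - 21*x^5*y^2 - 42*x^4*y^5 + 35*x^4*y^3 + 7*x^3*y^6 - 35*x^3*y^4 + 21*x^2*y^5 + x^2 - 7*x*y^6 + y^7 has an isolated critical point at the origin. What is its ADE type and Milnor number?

Type A6, Milnor number mu = 6.

The Hessian of f at 0 is [[2, 0], [0, 0]] with rank 1, so corank 1. A Groebner basis of the Jacobian ideal J(f) in C{x,y} is {y^6, x}; counting standard monomials gives mu = 6. Corank 1: A-series; mu = 6 gives A_6.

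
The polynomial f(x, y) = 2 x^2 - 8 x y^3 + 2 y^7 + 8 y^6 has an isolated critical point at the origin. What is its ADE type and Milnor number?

The Hessian of f at 0 is [[4, 0], [0, 0]] with rank 1, so corank 1. A Groebner basis of the Jacobian ideal J(f) in C{x,y} is {-x/2 + y^3, x^2}; counting standard monomials gives mu = 6. Corank 1: A-series; mu = 6 gives A_6.

Type A_6, Milnor number mu = 6.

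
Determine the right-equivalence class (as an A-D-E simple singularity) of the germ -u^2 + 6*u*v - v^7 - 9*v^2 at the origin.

A6

The Hessian of f at 0 has rank 1. Corank 1: A-series; mu = 6 gives A_6.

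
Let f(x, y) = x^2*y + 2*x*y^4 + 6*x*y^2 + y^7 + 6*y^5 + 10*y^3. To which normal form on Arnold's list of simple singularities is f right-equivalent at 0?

D_4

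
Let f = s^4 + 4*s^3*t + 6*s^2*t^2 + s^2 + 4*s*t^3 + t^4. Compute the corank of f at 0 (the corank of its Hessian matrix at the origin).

1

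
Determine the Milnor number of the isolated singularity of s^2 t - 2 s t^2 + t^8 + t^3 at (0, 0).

The Hessian of f at 0 has rank 0. Corank 2; j^3 = t*(s - t)^2 has shape L^2 M (L != M), so D-series; mu = 9 gives D_9.

9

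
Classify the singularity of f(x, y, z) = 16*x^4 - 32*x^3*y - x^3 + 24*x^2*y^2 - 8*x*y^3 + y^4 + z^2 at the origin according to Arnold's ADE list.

The Hessian of f at 0 has rank 1. Corank 2; j^3 = -x^3 is a perfect cube, so E-series; the 4-jet and mu = 6 give E_6.

E_6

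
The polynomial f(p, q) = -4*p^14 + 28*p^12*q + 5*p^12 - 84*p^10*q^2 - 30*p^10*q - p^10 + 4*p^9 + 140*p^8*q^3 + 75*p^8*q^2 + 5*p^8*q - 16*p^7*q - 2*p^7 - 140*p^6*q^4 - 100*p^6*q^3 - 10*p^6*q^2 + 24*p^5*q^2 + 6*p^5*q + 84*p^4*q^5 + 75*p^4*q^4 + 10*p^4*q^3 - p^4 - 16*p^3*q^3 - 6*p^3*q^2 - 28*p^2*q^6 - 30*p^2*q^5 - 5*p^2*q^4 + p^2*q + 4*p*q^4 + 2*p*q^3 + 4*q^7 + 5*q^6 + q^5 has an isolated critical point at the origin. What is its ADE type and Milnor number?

Type D_7, Milnor number mu = 7.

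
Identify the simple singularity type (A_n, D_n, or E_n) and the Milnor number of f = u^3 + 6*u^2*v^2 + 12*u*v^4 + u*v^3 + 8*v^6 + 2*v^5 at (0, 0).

Type E_7, Milnor number mu = 7.

The Hessian of f at 0 has rank 0. Corank 2; j^3 = u^3 is a perfect cube, so E-series; the 4-jet and mu = 7 give E_7.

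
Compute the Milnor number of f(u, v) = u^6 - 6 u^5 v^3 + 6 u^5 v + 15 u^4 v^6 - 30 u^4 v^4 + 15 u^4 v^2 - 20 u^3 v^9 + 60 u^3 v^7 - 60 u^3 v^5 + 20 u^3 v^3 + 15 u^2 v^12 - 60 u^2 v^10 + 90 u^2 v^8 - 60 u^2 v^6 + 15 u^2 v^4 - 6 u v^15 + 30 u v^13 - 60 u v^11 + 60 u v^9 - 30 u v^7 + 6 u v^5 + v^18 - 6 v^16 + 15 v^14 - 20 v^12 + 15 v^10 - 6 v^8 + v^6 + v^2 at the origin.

5

The Hessian of f at 0 is [[0, 0], [0, 2]] with rank 1, so corank 1. A Groebner basis of the Jacobian ideal J(f) in C{u,v} is {u^5, v}; counting standard monomials gives mu = 5. Corank 1: A-series; mu = 5 gives A_5.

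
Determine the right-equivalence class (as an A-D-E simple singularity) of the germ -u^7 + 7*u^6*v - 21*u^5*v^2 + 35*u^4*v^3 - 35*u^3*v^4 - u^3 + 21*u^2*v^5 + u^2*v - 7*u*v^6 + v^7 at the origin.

D_{8}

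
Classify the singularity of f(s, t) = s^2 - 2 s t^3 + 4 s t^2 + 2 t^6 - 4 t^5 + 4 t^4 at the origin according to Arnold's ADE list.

A_{5}

The Hessian of f at 0 is [[2, 0], [0, 0]] with rank 1, so corank 1. A Groebner basis of the Jacobian ideal J(f) in C{s,t} is {s*t^2 + 2*s*t + 4*s + 8*t^2, -s + t^3 - 2*t^2, s^2 - 4*s*t - 8*s - 16*t^2}; counting standard monomials gives mu = 5. Corank 1: A-series; mu = 5 gives A_5.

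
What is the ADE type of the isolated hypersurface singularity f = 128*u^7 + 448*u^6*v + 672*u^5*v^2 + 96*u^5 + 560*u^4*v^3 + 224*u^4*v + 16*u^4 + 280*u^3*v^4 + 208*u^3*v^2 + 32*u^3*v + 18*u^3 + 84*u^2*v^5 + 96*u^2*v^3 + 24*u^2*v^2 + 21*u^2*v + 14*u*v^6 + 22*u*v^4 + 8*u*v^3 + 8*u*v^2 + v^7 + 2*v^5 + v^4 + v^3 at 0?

The Hessian of f at 0 has rank 0. Corank 2; j^3 = (2*u + v)*(3*u + v)^2 has shape L^2 M (L != M), so D-series; mu = 5 gives D_5.

D_{5}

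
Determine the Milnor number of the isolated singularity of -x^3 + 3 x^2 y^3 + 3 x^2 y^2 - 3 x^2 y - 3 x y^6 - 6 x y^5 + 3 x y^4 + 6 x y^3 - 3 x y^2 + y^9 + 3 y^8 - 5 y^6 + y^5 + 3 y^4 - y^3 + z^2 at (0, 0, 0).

8

The Hessian of f at 0 is [[0, 0, 0], [0, 0, 0], [0, 0, 2]] with rank 1, so corank 2. A Groebner basis of the Jacobian ideal J(f) in C{x,y,z} is {-x^2/2 + x*y^3 + x*y^2 - x*y + y^3 - y^2/2, y^4, x^3 + 3*x^2 - 9*x*y^2 + 6*x*y - 8*y^3 + 3*y^2, x^2*y - x^2 + 4*x*y^2 - 2*x*y + 3*y^3 - y^2, z}; counting standard monomials gives mu = 8. Corank 2; j^3 = -(x + y)^3 is a perfect cube, so E-series; the 5-jet and mu = 8 give E_8.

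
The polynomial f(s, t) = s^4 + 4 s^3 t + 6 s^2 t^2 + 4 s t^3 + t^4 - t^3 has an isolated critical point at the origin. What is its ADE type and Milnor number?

Type E_{6}, Milnor number mu = 6.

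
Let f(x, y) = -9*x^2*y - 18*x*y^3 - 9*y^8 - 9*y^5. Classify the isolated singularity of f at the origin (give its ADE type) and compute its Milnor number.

The Hessian of f at 0 has rank 0. Corank 2; j^3 = -9*x^2*y has shape L^2 M (L != M), so D-series; mu = 9 gives D_9.

Type D_9, Milnor number mu = 9.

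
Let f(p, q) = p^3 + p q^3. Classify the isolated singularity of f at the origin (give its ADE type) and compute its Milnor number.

Type E_{7}, Milnor number mu = 7.

The Hessian of f at 0 has rank 0. Corank 2; j^3 = p^3 is a perfect cube, so E-series; the 4-jet and mu = 7 give E_7.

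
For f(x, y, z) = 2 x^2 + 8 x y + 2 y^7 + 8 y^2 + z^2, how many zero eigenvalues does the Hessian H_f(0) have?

1

Hessian at 0 has rank 2.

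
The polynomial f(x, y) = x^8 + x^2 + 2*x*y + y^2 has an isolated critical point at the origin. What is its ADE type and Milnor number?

The Hessian of f at 0 has rank 1. Corank 1: A-series; mu = 7 gives A_7.

Type A_7, Milnor number mu = 7.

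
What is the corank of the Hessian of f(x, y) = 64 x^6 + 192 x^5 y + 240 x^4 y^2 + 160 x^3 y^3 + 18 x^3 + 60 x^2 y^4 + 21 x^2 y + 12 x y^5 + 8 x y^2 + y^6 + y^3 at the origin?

2

Hessian at 0 has rank 0.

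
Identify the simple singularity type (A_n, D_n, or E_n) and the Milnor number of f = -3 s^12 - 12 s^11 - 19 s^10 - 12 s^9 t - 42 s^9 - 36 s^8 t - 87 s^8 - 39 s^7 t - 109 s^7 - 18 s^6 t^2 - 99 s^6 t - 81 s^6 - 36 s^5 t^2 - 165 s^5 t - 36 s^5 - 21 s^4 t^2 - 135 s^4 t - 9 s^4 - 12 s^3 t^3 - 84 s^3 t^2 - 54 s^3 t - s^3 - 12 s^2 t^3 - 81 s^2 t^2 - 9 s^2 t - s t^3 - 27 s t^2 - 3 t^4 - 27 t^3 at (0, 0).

The Hessian of f at 0 has rank 0. Corank 2; j^3 = -(s + 3*t)^3 is a perfect cube, so E-series; the 4-jet and mu = 7 give E_7.

Type E_{7}, Milnor number mu = 7.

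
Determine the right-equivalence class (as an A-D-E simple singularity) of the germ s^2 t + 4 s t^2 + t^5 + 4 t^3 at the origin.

D_6

The Hessian of f at 0 is [[0, 0], [0, 0]] with rank 0, so corank 2. A Groebner basis of the Jacobian ideal J(f) in C{s,t} is {s^2/5 + t^4 - 4*t^2/5, s^3 + 8*t^3, s*t + 2*t^2}; counting standard monomials gives mu = 6. Corank 2; j^3 = t*(s + 2*t)^2 has shape L^2 M (L != M), so D-series; mu = 6 gives D_6.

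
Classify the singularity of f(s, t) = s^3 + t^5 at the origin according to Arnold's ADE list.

The Hessian of f at 0 has rank 0. Corank 2; j^3 = s^3 is a perfect cube, so E-series; the 5-jet and mu = 8 give E_8.

E_8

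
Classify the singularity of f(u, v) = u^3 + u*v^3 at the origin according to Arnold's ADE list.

The Hessian of f at 0 has rank 0. Corank 2; j^3 = u^3 is a perfect cube, so E-series; the 4-jet and mu = 7 give E_7.

E_7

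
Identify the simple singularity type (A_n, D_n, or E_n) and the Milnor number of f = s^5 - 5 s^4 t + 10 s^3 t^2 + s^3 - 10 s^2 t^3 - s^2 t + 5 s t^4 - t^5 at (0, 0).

Type D6, Milnor number mu = 6.

The Hessian of f at 0 has rank 0. Corank 2; j^3 = s^2*(s - t) has shape L^2 M (L != M), so D-series; mu = 6 gives D_6.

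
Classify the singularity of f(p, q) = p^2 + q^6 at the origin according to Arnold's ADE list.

The Hessian of f at 0 is [[2, 0], [0, 0]] with rank 1, so corank 1. A Groebner basis of the Jacobian ideal J(f) in C{p,q} is {q^5, p}; counting standard monomials gives mu = 5. Corank 1: A-series; mu = 5 gives A_5.

A_5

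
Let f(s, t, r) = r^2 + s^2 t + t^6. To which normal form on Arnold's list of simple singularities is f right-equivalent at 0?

D_{7}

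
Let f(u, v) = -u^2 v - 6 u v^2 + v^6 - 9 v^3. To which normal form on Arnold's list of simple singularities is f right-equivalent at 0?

The Hessian of f at 0 has rank 0. Corank 2; j^3 = -v*(u + 3*v)^2 has shape L^2 M (L != M), so D-series; mu = 7 gives D_7.

D_7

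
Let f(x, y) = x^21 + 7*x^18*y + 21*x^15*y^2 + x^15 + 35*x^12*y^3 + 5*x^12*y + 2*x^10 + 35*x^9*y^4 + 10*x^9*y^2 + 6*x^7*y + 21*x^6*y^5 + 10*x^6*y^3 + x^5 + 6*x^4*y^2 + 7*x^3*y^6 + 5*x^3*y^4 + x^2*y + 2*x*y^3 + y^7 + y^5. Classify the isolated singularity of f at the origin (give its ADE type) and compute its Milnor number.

The Hessian of f at 0 has rank 0. Corank 2; j^3 = x^2*y has shape L^2 M (L != M), so D-series; mu = 8 gives D_8.

Type D_{8}, Milnor number mu = 8.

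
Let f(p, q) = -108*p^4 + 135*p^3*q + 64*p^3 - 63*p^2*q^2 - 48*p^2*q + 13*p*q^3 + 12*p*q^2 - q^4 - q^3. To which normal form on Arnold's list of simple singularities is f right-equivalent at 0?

E7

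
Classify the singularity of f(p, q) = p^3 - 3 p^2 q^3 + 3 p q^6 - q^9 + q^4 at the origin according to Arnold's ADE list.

E6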